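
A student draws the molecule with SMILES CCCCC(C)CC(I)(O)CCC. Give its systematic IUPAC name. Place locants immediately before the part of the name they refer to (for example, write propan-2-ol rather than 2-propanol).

4-iodo-6-methyldecan-4-ol

The longest carbon chain that includes the –OH group has 10 carbons, so the parent hydride is decane.
An alcohol (–OH) is the principal characteristic group, giving the suffix -ol.
The numbering direction is chosen so that numbering from this end puts the hydroxyl group at C-4 rather than C-7.
That gives the hydroxyl at C-4; an iodo group at C-4; a methyl group at C-6.
Substituent prefixes are cited in alphabetical order (multiplying prefixes like di-/tri- are ignored for ordering).
The name is 4-iodo-6-methyldecan-4-ol.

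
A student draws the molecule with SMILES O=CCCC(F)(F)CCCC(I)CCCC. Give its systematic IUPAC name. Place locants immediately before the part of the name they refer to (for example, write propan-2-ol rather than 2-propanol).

Counting along the main chain through the –CHO group gives 12 carbons: the parent is dodecane.
The highest-priority functional group is an aldehyde (terminal –CHO), so the name ends in -al.
Number the chain so that the aldehyde carbon is C-1 by definition.
This places two fluoro groups at C-4; an iodo group at C-8.
The substituents are ordered alphabetically, ignoring any di-/tri- multipliers.
Assembling the pieces gives 4,4-difluoro-8-iodododecanal.

4,4-difluoro-8-iodododecanal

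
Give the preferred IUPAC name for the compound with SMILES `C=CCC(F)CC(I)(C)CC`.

The longest carbon chain that includes the multiple bond has 8 carbons, so the parent hydride is octane.
The chain contains a C=C double bond, so the unsaturation ending is -ene.
Number the chain so that numbering from this end puts the double bond at C-1 rather than C-7.
With this numbering: the double bond between C-1 and C-2; a fluoro group at C-4; an iodo group at C-6; a methyl group at C-6.
The substituents are ordered alphabetically, ignoring any di-/tri- multipliers.
The name is 4-fluoro-6-iodo-6-methyloct-1-ene.

4-fluoro-6-iodo-6-methyloct-1-ene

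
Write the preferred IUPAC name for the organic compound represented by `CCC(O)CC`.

pentan-3-ol

The longest chain bearing the –OH group is 5 carbons long (pentane).
The principal characteristic group is an alcohol (–OH), named with the suffix -ol.
Numbering from either end gives identical locants here.
With this numbering: the hydroxyl at C-3.
Putting it together: pentan-3-ol.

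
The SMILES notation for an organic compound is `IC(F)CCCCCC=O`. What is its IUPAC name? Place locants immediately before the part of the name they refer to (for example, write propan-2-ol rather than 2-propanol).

The longest carbon chain that includes the –CHO group has 7 carbons, so the parent hydride is heptane.
An aldehyde (terminal –CHO) is the principal characteristic group, giving the suffix -al.
The numbering direction is chosen so that the aldehyde carbon is C-1 by definition.
With this numbering: a fluoro group at C-7; an iodo group at C-7.
Substituent prefixes are cited in alphabetical order (multiplying prefixes like di-/tri- are ignored for ordering).
Assembling the pieces gives 7-fluoro-7-iodoheptanal.

7-fluoro-7-iodoheptanal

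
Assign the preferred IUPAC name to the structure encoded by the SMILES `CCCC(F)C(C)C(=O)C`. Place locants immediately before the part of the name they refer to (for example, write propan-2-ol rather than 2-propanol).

4-fluoro-3-methylheptan-2-one

The longest carbon chain that includes the carbonyl has 7 carbons, so the parent hydride is heptane.
The principal characteristic group is a ketone (C=O on an internal carbon), named with the suffix -one.
The numbering direction is chosen so that numbering from this end puts the carbonyl group at C-2 rather than C-6.
That gives the carbonyl at C-2; a fluoro group at C-4; a methyl group at C-3.
Substituent prefixes are cited in alphabetical order (multiplying prefixes like di-/tri- are ignored for ordering).
Putting it together: 4-fluoro-3-methylheptan-2-one.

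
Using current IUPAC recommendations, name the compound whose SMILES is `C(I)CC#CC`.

Counting along the main chain through the multiple bond gives 5 carbons: the parent is pentane.
A C≡C triple bond in the chain gives the infix -yne-.
Number the chain so that numbering from this end puts the triple bond at C-2 rather than C-3.
With this numbering: the triple bond between C-2 and C-3; an iodo group at C-5.
The name is 5-iodopent-2-yne.

5-iodopent-2-yne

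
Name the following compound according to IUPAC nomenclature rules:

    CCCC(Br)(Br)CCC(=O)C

The longest chain bearing the carbonyl is 8 carbons long (octane).
The highest-priority functional group is a ketone (C=O on an internal carbon), so the name ends in -one.
Choose the numbering such that numbering from this end puts the carbonyl group at C-2 rather than C-7.
This places the carbonyl at C-2; two bromo groups at C-5.
The name is 5,5-dibromooctan-2-one.

5,5-dibromooctan-2-one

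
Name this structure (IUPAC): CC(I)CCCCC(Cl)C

2-chloro-7-iodooctane

The longest continuous carbon chain has 8 atoms, so the parent hydride is octane.
Choose the numbering such that the locant sets are identical either way, so the alphabetically earlier chloro substituent takes the lower locant (2 rather than 7).
This places a chloro group at C-2; an iodo group at C-7.
The substituents are ordered alphabetically, ignoring any di-/tri- multipliers.
Putting it together: 2-chloro-7-iodooctane.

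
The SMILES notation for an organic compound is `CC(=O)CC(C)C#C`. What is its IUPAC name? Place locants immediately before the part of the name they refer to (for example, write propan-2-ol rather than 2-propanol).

4-methylhex-5-yn-2-one

The longest carbon chain that includes the carbonyl and the multiple bond has 6 carbons, so the parent hydride is hexane.
The highest-priority functional group is a ketone (C=O on an internal carbon), so the name ends in -one.
There is one C≡C triple bond, indicated by the ending -yne.
Choose the numbering such that numbering from this end puts the carbonyl group at C-2 rather than C-5.
This places the carbonyl at C-2; the triple bond between C-5 and C-6; a methyl group at C-4.
Assembling the pieces gives 4-methylhex-5-yn-2-one.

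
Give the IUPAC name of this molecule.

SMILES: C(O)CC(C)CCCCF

Counting along the main chain through the –OH group gives 7 carbons: the parent is heptane.
An alcohol (–OH) is the principal characteristic group, giving the suffix -ol.
The numbering direction is chosen so that numbering from this end puts the hydroxyl group at C-1 rather than C-7.
That gives the hydroxyl at C-1; a fluoro group at C-7; a methyl group at C-3.
Substituent prefixes are cited in alphabetical order (multiplying prefixes like di-/tri- are ignored for ordering).
Putting it together: 7-fluoro-3-methylheptan-1-ol.

7-fluoro-3-methylheptan-1-ol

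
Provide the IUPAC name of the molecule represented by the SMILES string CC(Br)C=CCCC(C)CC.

2-bromo-7-methylnon-3-ene

Counting along the main chain through the multiple bond gives 9 carbons: the parent is nonane.
A C=C double bond in the chain gives the infix -ene-.
The numbering direction is chosen so that numbering from this end puts the double bond at C-3 rather than C-6.
That gives the double bond between C-3 and C-4; a bromo group at C-2; a methyl group at C-7.
Substituent prefixes are cited in alphabetical order (multiplying prefixes like di-/tri- are ignored for ordering).
Putting it together: 2-bromo-7-methylnon-3-ene.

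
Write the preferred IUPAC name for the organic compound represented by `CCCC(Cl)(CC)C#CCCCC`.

4-chloro-4-ethyldec-5-yne

The longest carbon chain that includes the multiple bond has 10 carbons, so the parent hydride is decane.
A C≡C triple bond in the chain gives the infix -yne-.
The numbering direction is chosen so that the substituent locant set {4,4} is lower than {7,7} at the first point of difference.
This places the triple bond between C-5 and C-6; a chloro group at C-4; an ethyl group at C-4.
Prefixes are listed alphabetically: chloro, ethyl.
Putting it together: 4-chloro-4-ethyldec-5-yne.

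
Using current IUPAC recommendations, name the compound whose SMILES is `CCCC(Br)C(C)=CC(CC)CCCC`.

4-bromo-7-ethyl-5-methylundec-5-ene

Counting along the main chain through the multiple bond gives 11 carbons: the parent is undecane.
The chain contains a C=C double bond, so the unsaturation ending is -ene.
Number the chain so that numbering from this end puts the double bond at C-5 rather than C-6.
With this numbering: the double bond between C-5 and C-6; a bromo group at C-4; an ethyl group at C-7; a methyl group at C-5.
Substituent prefixes are cited in alphabetical order (multiplying prefixes like di-/tri- are ignored for ordering).
The name is 4-bromo-7-ethyl-5-methylundec-5-ene.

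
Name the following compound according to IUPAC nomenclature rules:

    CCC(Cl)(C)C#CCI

4-chloro-1-iodo-4-methylhex-2-yne

The longest carbon chain that includes the multiple bond has 6 carbons, so the parent hydride is hexane.
The chain contains a C≡C triple bond, so the unsaturation ending is -yne.
Number the chain so that numbering from this end puts the triple bond at C-2 rather than C-4.
That gives the triple bond between C-2 and C-3; a chloro group at C-4; an iodo group at C-1; a methyl group at C-4.
Substituent prefixes are cited in alphabetical order (multiplying prefixes like di-/tri- are ignored for ordering).
Putting it together: 4-chloro-1-iodo-4-methylhex-2-yne.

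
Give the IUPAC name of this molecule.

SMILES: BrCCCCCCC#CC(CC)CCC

The longest chain bearing the multiple bond is 12 carbons long (dodecane).
The chain contains a C≡C triple bond, so the unsaturation ending is -yne.
Number the chain so that numbering from this end puts the triple bond at C-5 rather than C-7.
With this numbering: the triple bond between C-5 and C-6; a bromo group at C-12; an ethyl group at C-4.
The substituents are ordered alphabetically, ignoring any di-/tri- multipliers.
The name is 12-bromo-4-ethyldodec-5-yne.

12-bromo-4-ethyldodec-5-yne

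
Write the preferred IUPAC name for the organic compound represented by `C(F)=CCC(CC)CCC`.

The longest carbon chain that includes the multiple bond has 7 carbons, so the parent hydride is heptane.
A C=C double bond in the chain gives the infix -ene-.
Number the chain so that numbering from this end puts the double bond at C-1 rather than C-6.
With this numbering: the double bond between C-1 and C-2; an ethyl group at C-4; a fluoro group at C-1.
Substituent prefixes are cited in alphabetical order (multiplying prefixes like di-/tri- are ignored for ordering).
The name is 4-ethyl-1-fluorohept-1-ene.

4-ethyl-1-fluorohept-1-ene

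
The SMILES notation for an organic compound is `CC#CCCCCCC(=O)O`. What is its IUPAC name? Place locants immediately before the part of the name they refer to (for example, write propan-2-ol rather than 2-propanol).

Counting along the main chain through the –COOH group and the multiple bond gives 9 carbons: the parent is nonane.
The highest-priority functional group is a carboxylic acid (terminal –COOH), so the name ends in -oic acid.
A C≡C triple bond in the chain gives the infix -yne-.
The numbering direction is chosen so that the carboxylic acid carbon is C-1 by definition.
With this numbering: the triple bond between C-7 and C-8.
Putting it together: non-7-ynoic acid.

non-7-ynoic acid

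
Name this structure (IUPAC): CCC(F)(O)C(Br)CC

4-bromo-3-fluorohexan-3-ol

The longest chain bearing the –OH group is 6 carbons long (hexane).
An alcohol (–OH) is the principal characteristic group, giving the suffix -ol.
Number the chain so that numbering from this end puts the hydroxyl group at C-3 rather than C-4.
With this numbering: the hydroxyl at C-3; a bromo group at C-4; a fluoro group at C-3.
Substituent prefixes are cited in alphabetical order (multiplying prefixes like di-/tri- are ignored for ordering).
Assembling the pieces gives 4-bromo-3-fluorohexan-3-ol.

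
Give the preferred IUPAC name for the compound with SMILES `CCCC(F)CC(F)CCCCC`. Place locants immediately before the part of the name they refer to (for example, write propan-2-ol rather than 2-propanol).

The longest continuous carbon chain has 11 atoms, so the parent hydride is undecane.
Number the chain so that the substituent locant set {4,6} is lower than {6,8} at the first point of difference.
That gives fluoro groups at C-4 and C-6.
Putting it together: 4,6-difluoroundecane.

4,6-difluoroundecane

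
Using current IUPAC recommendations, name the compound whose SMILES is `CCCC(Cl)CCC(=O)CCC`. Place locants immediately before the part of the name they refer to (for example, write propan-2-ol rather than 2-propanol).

7-chlorodecan-4-one

The longest chain bearing the carbonyl is 10 carbons long (decane).
A ketone (C=O on an internal carbon) is the principal characteristic group, giving the suffix -one.
Choose the numbering such that numbering from this end puts the carbonyl group at C-4 rather than C-7.
That gives the carbonyl at C-4; a chloro group at C-7.
The name is 7-chlorodecan-4-one.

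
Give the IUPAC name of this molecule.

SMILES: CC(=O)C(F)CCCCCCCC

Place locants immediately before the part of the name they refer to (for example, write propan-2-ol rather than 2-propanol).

3-fluoroundecan-2-one

Counting along the main chain through the carbonyl gives 11 carbons: the parent is undecane.
The highest-priority functional group is a ketone (C=O on an internal carbon), so the name ends in -one.
The numbering direction is chosen so that numbering from this end puts the carbonyl group at C-2 rather than C-10.
That gives the carbonyl at C-2; a fluoro group at C-3.
Assembling the pieces gives 3-fluoroundecan-2-one.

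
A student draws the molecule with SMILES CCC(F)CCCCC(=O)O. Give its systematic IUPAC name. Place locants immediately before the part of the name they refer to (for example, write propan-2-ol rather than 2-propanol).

The longest carbon chain that includes the –COOH group has 8 carbons, so the parent hydride is octane.
A carboxylic acid (terminal –COOH) is the principal characteristic group, giving the suffix -oic acid.
The numbering direction is chosen so that the carboxylic acid carbon is C-1 by definition.
With this numbering: a fluoro group at C-6.
The name is 6-fluorooctanoic acid.

6-fluorooctanoic acid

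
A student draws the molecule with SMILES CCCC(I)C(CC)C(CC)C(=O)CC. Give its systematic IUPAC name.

The longest carbon chain that includes the carbonyl has 9 carbons, so the parent hydride is nonane.
A ketone (C=O on an internal carbon) is the principal characteristic group, giving the suffix -one.
Choose the numbering such that numbering from this end puts the carbonyl group at C-3 rather than C-7.
That gives the carbonyl at C-3; ethyl groups at C-4 and C-5; an iodo group at C-6.
Substituent prefixes are cited in alphabetical order (multiplying prefixes like di-/tri- are ignored for ordering).
Assembling the pieces gives 4,5-diethyl-6-iodononan-3-one.

4,5-diethyl-6-iodononan-3-one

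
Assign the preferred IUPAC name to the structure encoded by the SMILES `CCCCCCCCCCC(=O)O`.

undecanoic acid

The longest chain bearing the –COOH group is 11 carbons long (undecane).
The principal characteristic group is a carboxylic acid (terminal –COOH), named with the suffix -oic acid.
Number the chain so that the carboxylic acid carbon is C-1 by definition.
Putting it together: undecanoic acid.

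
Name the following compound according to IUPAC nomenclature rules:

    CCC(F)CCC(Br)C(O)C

3-bromo-6-fluorooctan-2-ol

The longest carbon chain that includes the –OH group has 8 carbons, so the parent hydride is octane.
An alcohol (–OH) is the principal characteristic group, giving the suffix -ol.
Number the chain so that numbering from this end puts the hydroxyl group at C-2 rather than C-7.
With this numbering: the hydroxyl at C-2; a bromo group at C-3; a fluoro group at C-6.
Prefixes are listed alphabetically: bromo, fluoro.
Putting it together: 3-bromo-6-fluorooctan-2-ol.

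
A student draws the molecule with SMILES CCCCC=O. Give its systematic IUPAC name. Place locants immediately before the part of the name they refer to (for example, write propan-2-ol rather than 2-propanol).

Counting along the main chain through the –CHO group gives 5 carbons: the parent is pentane.
An aldehyde (terminal –CHO) is the principal characteristic group, giving the suffix -al.
The numbering direction is chosen so that the aldehyde carbon is C-1 by definition.
The name is pentanal.

pentanal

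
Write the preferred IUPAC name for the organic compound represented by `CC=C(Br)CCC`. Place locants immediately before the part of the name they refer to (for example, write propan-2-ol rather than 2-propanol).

The longest carbon chain that includes the multiple bond has 6 carbons, so the parent hydride is hexane.
There is one C=C double bond, indicated by the ending -ene.
Number the chain so that numbering from this end puts the double bond at C-2 rather than C-4.
This places the double bond between C-2 and C-3; a bromo group at C-3.
Assembling the pieces gives 3-bromohex-2-ene.

3-bromohex-2-ene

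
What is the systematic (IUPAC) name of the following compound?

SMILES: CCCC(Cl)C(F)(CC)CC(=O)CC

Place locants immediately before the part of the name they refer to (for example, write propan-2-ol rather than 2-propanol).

6-chloro-5-ethyl-5-fluorononan-3-one

Counting along the main chain through the carbonyl gives 9 carbons: the parent is nonane.
The highest-priority functional group is a ketone (C=O on an internal carbon), so the name ends in -one.
Number the chain so that numbering from this end puts the carbonyl group at C-3 rather than C-7.
That gives the carbonyl at C-3; a chloro group at C-6; an ethyl group at C-5; a fluoro group at C-5.
Prefixes are listed alphabetically: chloro, ethyl, fluoro.
The name is 6-chloro-5-ethyl-5-fluorononan-3-one.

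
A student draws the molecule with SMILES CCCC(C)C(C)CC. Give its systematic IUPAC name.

The parent chain contains 7 carbons (heptane).
Choose the numbering such that the substituent locant set {3,4} is lower than {4,5} at the first point of difference.
This places methyl groups at C-3 and C-4.
Assembling the pieces gives 3,4-dimethylheptane.

3,4-dimethylheptane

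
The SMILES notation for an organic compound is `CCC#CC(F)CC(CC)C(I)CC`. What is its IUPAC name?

The longest chain bearing the multiple bond is 10 carbons long (decane).
There is one C≡C triple bond, indicated by the ending -yne.
Choose the numbering such that numbering from this end puts the triple bond at C-3 rather than C-7.
That gives the triple bond between C-3 and C-4; an ethyl group at C-7; a fluoro group at C-5; an iodo group at C-8.
Prefixes are listed alphabetically: ethyl, fluoro, iodo.
The name is 7-ethyl-5-fluoro-8-iododec-3-yne.

7-ethyl-5-fluoro-8-iododec-3-yne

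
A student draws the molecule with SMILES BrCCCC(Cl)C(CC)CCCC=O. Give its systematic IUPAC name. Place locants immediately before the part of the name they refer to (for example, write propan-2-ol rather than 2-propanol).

9-bromo-6-chloro-5-ethylnonanal

Counting along the main chain through the –CHO group gives 9 carbons: the parent is nonane.
The highest-priority functional group is an aldehyde (terminal –CHO), so the name ends in -al.
Number the chain so that the aldehyde carbon is C-1 by definition.
That gives a bromo group at C-9; a chloro group at C-6; an ethyl group at C-5.
The substituents are ordered alphabetically, ignoring any di-/tri- multipliers.
Assembling the pieces gives 9-bromo-6-chloro-5-ethylnonanal.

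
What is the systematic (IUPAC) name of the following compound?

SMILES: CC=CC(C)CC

The longest carbon chain that includes the multiple bond has 6 carbons, so the parent hydride is hexane.
A C=C double bond in the chain gives the infix -ene-.
Choose the numbering such that numbering from this end puts the double bond at C-2 rather than C-4.
This places the double bond between C-2 and C-3; a methyl group at C-4.
The name is 4-methylhex-2-ene.

4-methylhex-2-ene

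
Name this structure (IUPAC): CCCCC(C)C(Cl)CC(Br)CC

The parent chain contains 10 carbons (decane).
Choose the numbering such that the substituent locant set {3,5,6} is lower than {5,6,8} at the first point of difference.
This places a bromo group at C-3; a chloro group at C-5; a methyl group at C-6.
Prefixes are listed alphabetically: bromo, chloro, methyl.
Assembling the pieces gives 3-bromo-5-chloro-6-methyldecane.

3-bromo-5-chloro-6-methyldecane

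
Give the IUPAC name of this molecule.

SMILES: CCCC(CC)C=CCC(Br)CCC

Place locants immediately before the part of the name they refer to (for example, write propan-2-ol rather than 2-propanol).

Counting along the main chain through the multiple bond gives 11 carbons: the parent is undecane.
The chain contains a C=C double bond, so the unsaturation ending is -ene.
Number the chain so that numbering from this end puts the double bond at C-5 rather than C-6.
This places the double bond between C-5 and C-6; a bromo group at C-8; an ethyl group at C-4.
Substituent prefixes are cited in alphabetical order (multiplying prefixes like di-/tri- are ignored for ordering).
Putting it together: 8-bromo-4-ethylundec-5-ene.

8-bromo-4-ethylundec-5-ene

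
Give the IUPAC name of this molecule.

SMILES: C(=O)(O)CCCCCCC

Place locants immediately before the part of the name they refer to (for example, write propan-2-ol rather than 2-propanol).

octanoic acid

The longest carbon chain that includes the –COOH group has 8 carbons, so the parent hydride is octane.
The principal characteristic group is a carboxylic acid (terminal –COOH), named with the suffix -oic acid.
Number the chain so that the carboxylic acid carbon is C-1 by definition.
Assembling the pieces gives octanoic acid.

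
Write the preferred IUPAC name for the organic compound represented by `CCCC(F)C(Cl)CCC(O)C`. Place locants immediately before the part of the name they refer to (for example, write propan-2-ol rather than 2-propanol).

Counting along the main chain through the –OH group gives 9 carbons: the parent is nonane.
The principal characteristic group is an alcohol (–OH), named with the suffix -ol.
The numbering direction is chosen so that numbering from this end puts the hydroxyl group at C-2 rather than C-8.
That gives the hydroxyl at C-2; a chloro group at C-5; a fluoro group at C-6.
The substituents are ordered alphabetically, ignoring any di-/tri- multipliers.
Assembling the pieces gives 5-chloro-6-fluorononan-2-ol.

5-chloro-6-fluorononan-2-ol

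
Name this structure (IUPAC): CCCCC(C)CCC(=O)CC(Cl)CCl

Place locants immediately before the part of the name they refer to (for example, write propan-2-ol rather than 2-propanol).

The longest chain bearing the carbonyl is 11 carbons long (undecane).
The highest-priority functional group is a ketone (C=O on an internal carbon), so the name ends in -one.
The numbering direction is chosen so that numbering from this end puts the carbonyl group at C-4 rather than C-8.
With this numbering: the carbonyl at C-4; chloro groups at C-1 and C-2; a methyl group at C-7.
The substituents are ordered alphabetically, ignoring any di-/tri- multipliers.
Putting it together: 1,2-dichloro-7-methylundecan-4-one.

1,2-dichloro-7-methylundecan-4-one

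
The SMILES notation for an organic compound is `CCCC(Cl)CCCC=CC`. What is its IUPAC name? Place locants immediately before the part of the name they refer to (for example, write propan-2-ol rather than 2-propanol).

7-chlorodec-2-ene

The longest carbon chain that includes the multiple bond has 10 carbons, so the parent hydride is decane.
There is one C=C double bond, indicated by the ending -ene.
Number the chain so that numbering from this end puts the double bond at C-2 rather than C-8.
That gives the double bond between C-2 and C-3; a chloro group at C-7.
Assembling the pieces gives 7-chlorodec-2-ene.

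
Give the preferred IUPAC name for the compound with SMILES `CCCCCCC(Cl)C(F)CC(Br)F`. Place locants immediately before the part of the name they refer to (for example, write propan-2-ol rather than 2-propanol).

The longest continuous carbon chain has 10 atoms, so the parent hydride is decane.
The numbering direction is chosen so that the substituent locant set {1,1,3,4} is lower than {7,8,10,10} at the first point of difference.
With this numbering: a bromo group at C-1; a chloro group at C-4; fluoro groups at C-1 and C-3.
The substituents are ordered alphabetically, ignoring any di-/tri- multipliers.
Putting it together: 1-bromo-4-chloro-1,3-difluorodecane.

1-bromo-4-chloro-1,3-difluorodecane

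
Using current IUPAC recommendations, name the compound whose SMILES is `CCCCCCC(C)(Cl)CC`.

3-chloro-3-methylnonane

The parent chain contains 9 carbons (nonane).
Number the chain so that the substituent locant set {3,3} is lower than {7,7} at the first point of difference.
This places a chloro group at C-3; a methyl group at C-3.
Prefixes are listed alphabetically: chloro, methyl.
Putting it together: 3-chloro-3-methylnonane.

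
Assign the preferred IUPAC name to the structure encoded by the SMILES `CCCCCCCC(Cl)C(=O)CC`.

Counting along the main chain through the carbonyl gives 11 carbons: the parent is undecane.
The highest-priority functional group is a ketone (C=O on an internal carbon), so the name ends in -one.
Choose the numbering such that numbering from this end puts the carbonyl group at C-3 rather than C-9.
This places the carbonyl at C-3; a chloro group at C-4.
The name is 4-chloroundecan-3-one.

4-chloroundecan-3-one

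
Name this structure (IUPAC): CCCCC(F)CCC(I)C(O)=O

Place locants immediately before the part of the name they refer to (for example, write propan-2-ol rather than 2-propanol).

Counting along the main chain through the –COOH group gives 9 carbons: the parent is nonane.
The highest-priority functional group is a carboxylic acid (terminal –COOH), so the name ends in -oic acid.
The numbering direction is chosen so that the carboxylic acid carbon is C-1 by definition.
This places a fluoro group at C-5; an iodo group at C-2.
Prefixes are listed alphabetically: fluoro, iodo.
The name is 5-fluoro-2-iodononanoic acid.

5-fluoro-2-iodononanoic acid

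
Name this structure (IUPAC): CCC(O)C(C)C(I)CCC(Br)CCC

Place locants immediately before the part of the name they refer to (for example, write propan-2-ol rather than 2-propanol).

8-bromo-5-iodo-4-methylundecan-3-ol

The longest carbon chain that includes the –OH group has 11 carbons, so the parent hydride is undecane.
The highest-priority functional group is an alcohol (–OH), so the name ends in -ol.
Number the chain so that numbering from this end puts the hydroxyl group at C-3 rather than C-9.
With this numbering: the hydroxyl at C-3; a bromo group at C-8; an iodo group at C-5; a methyl group at C-4.
The substituents are ordered alphabetically, ignoring any di-/tri- multipliers.
Putting it together: 8-bromo-5-iodo-4-methylundecan-3-ol.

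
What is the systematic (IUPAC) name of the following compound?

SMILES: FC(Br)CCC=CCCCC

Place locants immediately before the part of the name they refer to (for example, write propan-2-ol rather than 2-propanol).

1-bromo-1-fluoronon-4-ene

The longest carbon chain that includes the multiple bond has 9 carbons, so the parent hydride is nonane.
There is one C=C double bond, indicated by the ending -ene.
Choose the numbering such that numbering from this end puts the double bond at C-4 rather than C-5.
That gives the double bond between C-4 and C-5; a bromo group at C-1; a fluoro group at C-1.
The substituents are ordered alphabetically, ignoring any di-/tri- multipliers.
Assembling the pieces gives 1-bromo-1-fluoronon-4-ene.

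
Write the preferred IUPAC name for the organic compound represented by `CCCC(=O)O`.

butanoic acid

Counting along the main chain through the –COOH group gives 4 carbons: the parent is butane.
The principal characteristic group is a carboxylic acid (terminal –COOH), named with the suffix -oic acid.
The numbering direction is chosen so that the carboxylic acid carbon is C-1 by definition.
Assembling the pieces gives butanoic acid.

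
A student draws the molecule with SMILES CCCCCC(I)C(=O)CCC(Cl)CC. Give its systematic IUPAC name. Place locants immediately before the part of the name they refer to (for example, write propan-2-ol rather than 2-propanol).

3-chloro-7-iodododecan-6-one

The longest carbon chain that includes the carbonyl has 12 carbons, so the parent hydride is dodecane.
The highest-priority functional group is a ketone (C=O on an internal carbon), so the name ends in -one.
Number the chain so that numbering from this end puts the carbonyl group at C-6 rather than C-7.
That gives the carbonyl at C-6; a chloro group at C-3; an iodo group at C-7.
The substituents are ordered alphabetically, ignoring any di-/tri- multipliers.
Putting it together: 3-chloro-7-iodododecan-6-one.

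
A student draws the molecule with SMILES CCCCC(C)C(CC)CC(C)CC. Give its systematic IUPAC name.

The parent chain contains 10 carbons (decane).
Choose the numbering such that the substituent locant set {3,5,6} is lower than {5,6,8} at the first point of difference.
This places an ethyl group at C-5; methyl groups at C-3 and C-6.
The substituents are ordered alphabetically, ignoring any di-/tri- multipliers.
The name is 5-ethyl-3,6-dimethyldecane.

5-ethyl-3,6-dimethyldecane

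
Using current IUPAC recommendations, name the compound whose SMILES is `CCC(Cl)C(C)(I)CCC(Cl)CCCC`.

3,7-dichloro-4-iodo-4-methylundecane

The longest continuous carbon chain has 11 atoms, so the parent hydride is undecane.
Choose the numbering such that the substituent locant set {3,4,4,7} is lower than {5,8,8,9} at the first point of difference.
This places chloro groups at C-3 and C-7; an iodo group at C-4; a methyl group at C-4.
Substituent prefixes are cited in alphabetical order (multiplying prefixes like di-/tri- are ignored for ordering).
The name is 3,7-dichloro-4-iodo-4-methylundecane.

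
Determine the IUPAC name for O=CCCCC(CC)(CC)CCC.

The longest carbon chain that includes the –CHO group has 8 carbons, so the parent hydride is octane.
The principal characteristic group is an aldehyde (terminal –CHO), named with the suffix -al.
The numbering direction is chosen so that the aldehyde carbon is C-1 by definition.
This places two ethyl groups at C-5.
Putting it together: 5,5-diethyloctanal.

5,5-diethyloctanal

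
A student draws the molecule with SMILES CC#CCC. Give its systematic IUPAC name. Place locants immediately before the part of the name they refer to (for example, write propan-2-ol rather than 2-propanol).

The longest carbon chain that includes the multiple bond has 5 carbons, so the parent hydride is pentane.
A C≡C triple bond in the chain gives the infix -yne-.
Choose the numbering such that numbering from this end puts the triple bond at C-2 rather than C-3.
With this numbering: the triple bond between C-2 and C-3.
The name is pent-2-yne.

pent-2-yne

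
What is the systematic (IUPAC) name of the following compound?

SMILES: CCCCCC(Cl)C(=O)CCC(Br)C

The longest chain bearing the carbonyl is 11 carbons long (undecane).
A ketone (C=O on an internal carbon) is the principal characteristic group, giving the suffix -one.
Choose the numbering such that numbering from this end puts the carbonyl group at C-5 rather than C-7.
That gives the carbonyl at C-5; a bromo group at C-2; a chloro group at C-6.
The substituents are ordered alphabetically, ignoring any di-/tri- multipliers.
The name is 2-bromo-6-chloroundecan-5-one.

2-bromo-6-chloroundecan-5-one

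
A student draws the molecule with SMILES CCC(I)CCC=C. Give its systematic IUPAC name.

The longest chain bearing the multiple bond is 7 carbons long (heptane).
The chain contains a C=C double bond, so the unsaturation ending is -ene.
The numbering direction is chosen so that numbering from this end puts the double bond at C-1 rather than C-6.
That gives the double bond between C-1 and C-2; an iodo group at C-5.
The name is 5-iodohept-1-ene.

5-iodohept-1-ene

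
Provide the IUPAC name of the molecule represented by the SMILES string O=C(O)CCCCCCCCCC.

undecanoic acid

The longest carbon chain that includes the –COOH group has 11 carbons, so the parent hydride is undecane.
The highest-priority functional group is a carboxylic acid (terminal –COOH), so the name ends in -oic acid.
The numbering direction is chosen so that the carboxylic acid carbon is C-1 by definition.
Putting it together: undecanoic acid.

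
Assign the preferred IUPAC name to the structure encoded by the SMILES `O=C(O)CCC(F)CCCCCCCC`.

The longest carbon chain that includes the –COOH group has 12 carbons, so the parent hydride is dodecane.
A carboxylic acid (terminal –COOH) is the principal characteristic group, giving the suffix -oic acid.
The numbering direction is chosen so that the carboxylic acid carbon is C-1 by definition.
That gives a fluoro group at C-4.
The name is 4-fluorododecanoic acid.

4-fluorododecanoic acid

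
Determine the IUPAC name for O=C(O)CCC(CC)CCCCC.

4-ethylnonanoic acid

The longest chain bearing the –COOH group is 9 carbons long (nonane).
The highest-priority functional group is a carboxylic acid (terminal –COOH), so the name ends in -oic acid.
The numbering direction is chosen so that the carboxylic acid carbon is C-1 by definition.
This places an ethyl group at C-4.
Assembling the pieces gives 4-ethylnonanoic acid.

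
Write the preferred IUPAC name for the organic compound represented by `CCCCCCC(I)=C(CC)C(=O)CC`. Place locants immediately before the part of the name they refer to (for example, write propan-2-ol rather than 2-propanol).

4-ethyl-5-iodoundec-4-en-3-one

The longest chain bearing the carbonyl and the multiple bond is 11 carbons long (undecane).
A ketone (C=O on an internal carbon) is the principal characteristic group, giving the suffix -one.
There is one C=C double bond, indicated by the ending -ene.
The numbering direction is chosen so that numbering from this end puts the carbonyl group at C-3 rather than C-9.
With this numbering: the carbonyl at C-3; the double bond between C-4 and C-5; an ethyl group at C-4; an iodo group at C-5.
Prefixes are listed alphabetically: ethyl, iodo.
Assembling the pieces gives 4-ethyl-5-iodoundec-4-en-3-one.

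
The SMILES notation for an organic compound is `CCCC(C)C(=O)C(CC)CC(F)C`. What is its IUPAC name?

4-ethyl-2-fluoro-6-methylnonan-5-one

The longest chain bearing the carbonyl is 9 carbons long (nonane).
The principal characteristic group is a ketone (C=O on an internal carbon), named with the suffix -one.
The numbering direction is chosen so that the substituent locant set {2,4,6} is lower than {4,6,8} at the first point of difference.
This places the carbonyl at C-5; an ethyl group at C-4; a fluoro group at C-2; a methyl group at C-6.
Substituent prefixes are cited in alphabetical order (multiplying prefixes like di-/tri- are ignored for ordering).
Putting it together: 4-ethyl-2-fluoro-6-methylnonan-5-one.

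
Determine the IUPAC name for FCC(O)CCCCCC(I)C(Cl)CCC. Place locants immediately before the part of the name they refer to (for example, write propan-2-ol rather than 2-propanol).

9-chloro-1-fluoro-8-iodododecan-2-ol

The longest carbon chain that includes the –OH group has 12 carbons, so the parent hydride is dodecane.
An alcohol (–OH) is the principal characteristic group, giving the suffix -ol.
Choose the numbering such that numbering from this end puts the hydroxyl group at C-2 rather than C-11.
With this numbering: the hydroxyl at C-2; a chloro group at C-9; a fluoro group at C-1; an iodo group at C-8.
Substituent prefixes are cited in alphabetical order (multiplying prefixes like di-/tri- are ignored for ordering).
Putting it together: 9-chloro-1-fluoro-8-iodododecan-2-ol.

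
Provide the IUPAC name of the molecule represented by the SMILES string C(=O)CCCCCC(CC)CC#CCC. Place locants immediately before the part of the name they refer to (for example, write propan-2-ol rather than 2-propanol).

7-ethyldodec-9-ynal

The longest chain bearing the –CHO group and the multiple bond is 12 carbons long (dodecane).
An aldehyde (terminal –CHO) is the principal characteristic group, giving the suffix -al.
A C≡C triple bond in the chain gives the infix -yne-.
Choose the numbering such that the aldehyde carbon is C-1 by definition.
That gives the triple bond between C-9 and C-10; an ethyl group at C-7.
Assembling the pieces gives 7-ethyldodec-9-ynal.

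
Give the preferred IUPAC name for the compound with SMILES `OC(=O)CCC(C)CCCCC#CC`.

4-methylundec-9-ynoic acid

Counting along the main chain through the –COOH group and the multiple bond gives 11 carbons: the parent is undecane.
The highest-priority functional group is a carboxylic acid (terminal –COOH), so the name ends in -oic acid.
A C≡C triple bond in the chain gives the infix -yne-.
The numbering direction is chosen so that the carboxylic acid carbon is C-1 by definition.
With this numbering: the triple bond between C-9 and C-10; a methyl group at C-4.
Assembling the pieces gives 4-methylundec-9-ynoic acid.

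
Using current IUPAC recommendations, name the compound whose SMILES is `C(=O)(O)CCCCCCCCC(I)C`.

10-iodoundecanoic acid

The longest carbon chain that includes the –COOH group has 11 carbons, so the parent hydride is undecane.
A carboxylic acid (terminal –COOH) is the principal characteristic group, giving the suffix -oic acid.
The numbering direction is chosen so that the carboxylic acid carbon is C-1 by definition.
That gives an iodo group at C-10.
Putting it together: 10-iodoundecanoic acid.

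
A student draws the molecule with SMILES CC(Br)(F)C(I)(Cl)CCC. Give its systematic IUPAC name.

The parent chain contains 6 carbons (hexane).
Choose the numbering such that the substituent locant set {2,2,3,3} is lower than {4,4,5,5} at the first point of difference.
With this numbering: a bromo group at C-2; a chloro group at C-3; a fluoro group at C-2; an iodo group at C-3.
Prefixes are listed alphabetically: bromo, chloro, fluoro, iodo.
The name is 2-bromo-3-chloro-2-fluoro-3-iodohexane.

2-bromo-3-chloro-2-fluoro-3-iodohexane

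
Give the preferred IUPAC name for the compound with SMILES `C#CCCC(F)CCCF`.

5,8-difluorooct-1-yne

Counting along the main chain through the multiple bond gives 8 carbons: the parent is octane.
There is one C≡C triple bond, indicated by the ending -yne.
Number the chain so that numbering from this end puts the triple bond at C-1 rather than C-7.
With this numbering: the triple bond between C-1 and C-2; fluoro groups at C-5 and C-8.
The name is 5,8-difluorooct-1-yne.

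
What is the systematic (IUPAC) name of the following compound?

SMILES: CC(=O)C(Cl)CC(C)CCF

3-chloro-7-fluoro-5-methylheptan-2-one

The longest carbon chain that includes the carbonyl has 7 carbons, so the parent hydride is heptane.
The principal characteristic group is a ketone (C=O on an internal carbon), named with the suffix -one.
The numbering direction is chosen so that numbering from this end puts the carbonyl group at C-2 rather than C-6.
That gives the carbonyl at C-2; a chloro group at C-3; a fluoro group at C-7; a methyl group at C-5.
Prefixes are listed alphabetically: chloro, fluoro, methyl.
Putting it together: 3-chloro-7-fluoro-5-methylheptan-2-one.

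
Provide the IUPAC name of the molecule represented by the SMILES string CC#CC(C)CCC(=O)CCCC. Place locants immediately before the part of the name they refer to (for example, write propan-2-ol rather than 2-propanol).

The longest carbon chain that includes the carbonyl and the multiple bond has 11 carbons, so the parent hydride is undecane.
A ketone (C=O on an internal carbon) is the principal characteristic group, giving the suffix -one.
A C≡C triple bond in the chain gives the infix -yne-.
Choose the numbering such that numbering from this end puts the carbonyl group at C-5 rather than C-7.
With this numbering: the carbonyl at C-5; the triple bond between C-9 and C-10; a methyl group at C-8.
Putting it together: 8-methylundec-9-yn-5-one.

8-methylundec-9-yn-5-one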